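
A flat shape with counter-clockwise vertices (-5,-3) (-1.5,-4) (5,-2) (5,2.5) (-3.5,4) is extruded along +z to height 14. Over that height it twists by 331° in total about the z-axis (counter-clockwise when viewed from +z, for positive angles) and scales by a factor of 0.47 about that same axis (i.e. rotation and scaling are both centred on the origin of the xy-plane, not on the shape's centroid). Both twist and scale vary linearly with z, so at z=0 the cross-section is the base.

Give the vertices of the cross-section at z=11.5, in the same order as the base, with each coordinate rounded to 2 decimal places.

Cross-section at z=11.5: (-1.79,2.77) (-2.29,0.77) (-1.04,-2.86) (1.50,-2.78) (2.19,2.05)

t = z/height = 11.5/14 = 0.821429
s = 1 + (scale-1)·z/height = 1 + (0.47-1)·11.5/14 = 0.564643
θ = twist·z/height = 331°·11.5/14 = 271.8929° = 4.745426 rad
cos θ = 0.033031, sin θ = -0.999454 (intermediates below are computed at full precision and shown rounded to 5 d.p.)
v1: (-5,-3) → rotate → (-3.16352,4.89818) → ×s → (-1.78626,2.76572) → (-1.79,2.77)
v2: (-1.5,-4) → rotate → (-4.04736,1.36706) → ×s → (-2.28531,0.77190) → (-2.29,0.77)
v3: (5,-2) → rotate → (-1.83376,-5.06333) → ×s → (-1.03542,-2.85897) → (-1.04,-2.86)
v4: (5,2.5) → rotate → (2.66379,-4.91470) → ×s → (1.50409,-2.77505) → (1.50,-2.78)
v5: (-3.5,4) → rotate → (3.88221,3.63021) → ×s → (2.19206,2.04977) → (2.19,2.05)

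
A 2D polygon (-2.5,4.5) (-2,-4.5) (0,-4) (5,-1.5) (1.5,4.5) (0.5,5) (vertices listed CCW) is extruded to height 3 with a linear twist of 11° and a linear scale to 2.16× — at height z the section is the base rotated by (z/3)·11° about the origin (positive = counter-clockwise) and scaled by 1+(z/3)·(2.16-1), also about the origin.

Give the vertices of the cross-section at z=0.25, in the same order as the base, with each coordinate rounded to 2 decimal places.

Cross-section at z=0.25: (-2.82,4.89) (-2.11,-4.97) (0.07,-4.39) (5.51,-1.56) (1.57,4.96) (0.46,5.49)

t = z/height = 0.25/3 = 0.0833333
s = 1 + (scale-1)·z/height = 1 + (2.16-1)·0.25/3 = 1.096667
θ = twist·z/height = 11°·0.25/3 = 0.9167° = 0.015999 rad
cos θ = 0.999872, sin θ = 0.015998 (intermediates below are computed at full precision and shown rounded to 5 d.p.)
v1: (-2.5,4.5) → rotate → (-2.57167,4.45943) → ×s → (-2.82027,4.89051) → (-2.82,4.89)
v2: (-2,-4.5) → rotate → (-1.92775,-4.53142) → ×s → (-2.11410,-4.96946) → (-2.11,-4.97)
v3: (0,-4) → rotate → (0.06399,-3.99949) → ×s → (0.07018,-4.38611) → (0.07,-4.39)
v4: (5,-1.5) → rotate → (5.02336,-1.41982) → ×s → (5.50895,-1.55707) → (5.51,-1.56)
v5: (1.5,4.5) → rotate → (1.42782,4.52342) → ×s → (1.56584,4.96069) → (1.57,4.96)
v6: (0.5,5) → rotate → (0.41995,5.00736) → ×s → (0.46054,5.49140) → (0.46,5.49)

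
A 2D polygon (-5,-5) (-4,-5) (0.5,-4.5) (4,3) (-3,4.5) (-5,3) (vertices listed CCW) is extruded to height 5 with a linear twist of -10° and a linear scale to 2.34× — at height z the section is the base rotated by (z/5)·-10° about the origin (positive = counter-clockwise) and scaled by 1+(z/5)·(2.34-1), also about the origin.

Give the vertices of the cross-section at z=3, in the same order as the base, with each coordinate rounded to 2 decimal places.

t = z/height = 3/5 = 0.6
s = 1 + (scale-1)·z/height = 1 + (2.34-1)·3/5 = 1.804000
θ = twist·z/height = -10°·3/5 = -6.0000° = -0.104720 rad
cos θ = 0.994522, sin θ = -0.104528 (intermediates below are computed at full precision and shown rounded to 5 d.p.)
v1: (-5,-5) → rotate → (-5.49525,-4.44997) → ×s → (-9.91343,-8.02774) → (-9.91,-8.03)
v2: (-4,-5) → rotate → (-4.50073,-4.55450) → ×s → (-8.11932,-8.21631) → (-8.12,-8.22)
v3: (0.5,-4.5) → rotate → (0.02688,-4.52761) → ×s → (0.04850,-8.16781) → (0.05,-8.17)
v4: (4,3) → rotate → (4.29167,2.56545) → ×s → (7.74218,4.62808) → (7.74,4.63)
v5: (-3,4.5) → rotate → (-2.51319,4.78893) → ×s → (-4.53379,8.63924) → (-4.53,8.64)
v6: (-5,3) → rotate → (-4.65902,3.50621) → ×s → (-8.40488,6.32520) → (-8.40,6.33)

Cross-section at z=3: (-9.91,-8.03) (-8.12,-8.22) (0.05,-8.17) (7.74,4.63) (-4.53,8.64) (-8.40,6.33)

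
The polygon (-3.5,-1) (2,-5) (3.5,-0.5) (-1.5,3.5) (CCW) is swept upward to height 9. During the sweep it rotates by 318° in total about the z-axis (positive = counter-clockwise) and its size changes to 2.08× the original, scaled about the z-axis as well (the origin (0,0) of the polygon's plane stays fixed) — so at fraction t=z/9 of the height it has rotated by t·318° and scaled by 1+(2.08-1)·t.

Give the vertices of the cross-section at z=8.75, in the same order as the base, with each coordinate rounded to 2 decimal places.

t = z/height = 8.75/9 = 0.972222
s = 1 + (scale-1)·z/height = 1 + (2.08-1)·8.75/9 = 2.050000
θ = twist·z/height = 318°·8.75/9 = 309.1667° = 5.395976 rad
cos θ = 0.631578, sin θ = -0.775312 (intermediates below are computed at full precision and shown rounded to 5 d.p.)
v1: (-3.5,-1) → rotate → (-2.98584,2.08201) → ×s → (-6.12096,4.26813) → (-6.12,4.27)
v2: (2,-5) → rotate → (-2.61340,-4.70852) → ×s → (-5.35748,-9.65246) → (-5.36,-9.65)
v3: (3.5,-0.5) → rotate → (1.82287,-3.02938) → ×s → (3.73688,-6.21023) → (3.74,-6.21)
v4: (-1.5,3.5) → rotate → (1.76622,3.37349) → ×s → (3.62076,6.91566) → (3.62,6.92)

Cross-section at z=8.75: (-6.12,4.27) (-5.36,-9.65) (3.74,-6.21) (3.62,6.92)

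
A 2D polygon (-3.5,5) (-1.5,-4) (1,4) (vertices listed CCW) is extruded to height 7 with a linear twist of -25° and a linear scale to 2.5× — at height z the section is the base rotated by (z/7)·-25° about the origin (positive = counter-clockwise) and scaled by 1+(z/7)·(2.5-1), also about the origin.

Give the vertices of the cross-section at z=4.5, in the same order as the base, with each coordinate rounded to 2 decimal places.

Cross-section at z=4.5: (-3.89,11.34) (-5.01,-6.73) (4.06,7.01)

t = z/height = 4.5/7 = 0.642857
s = 1 + (scale-1)·z/height = 1 + (2.5-1)·4.5/7 = 1.964286
θ = twist·z/height = -25°·4.5/7 = -16.0714° = -0.280499 rad
cos θ = 0.960917, sin θ = -0.276836 (intermediates below are computed at full precision and shown rounded to 5 d.p.)
v1: (-3.5,5) → rotate → (-1.97903,5.77351) → ×s → (-3.88739,11.34082) → (-3.89,11.34)
v2: (-1.5,-4) → rotate → (-2.54872,-3.42842) → ×s → (-5.00641,-6.73439) → (-5.01,-6.73)
v3: (1,4) → rotate → (2.06826,3.56683) → ×s → (4.06265,7.00628) → (4.06,7.01)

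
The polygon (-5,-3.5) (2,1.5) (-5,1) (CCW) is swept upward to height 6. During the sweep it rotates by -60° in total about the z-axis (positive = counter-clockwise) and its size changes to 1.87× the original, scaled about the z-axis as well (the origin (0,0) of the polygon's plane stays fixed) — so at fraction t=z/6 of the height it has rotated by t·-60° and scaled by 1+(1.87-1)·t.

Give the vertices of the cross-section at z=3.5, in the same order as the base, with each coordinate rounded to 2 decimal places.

t = z/height = 3.5/6 = 0.583333
s = 1 + (scale-1)·z/height = 1 + (1.87-1)·3.5/6 = 1.507500
θ = twist·z/height = -60°·3.5/6 = -35.0000° = -0.610865 rad
cos θ = 0.819152, sin θ = -0.573576 (intermediates below are computed at full precision and shown rounded to 5 d.p.)
v1: (-5,-3.5) → rotate → (-6.10328,0.00085) → ×s → (-9.20069,0.00128) → (-9.20,0.00)
v2: (2,1.5) → rotate → (2.49867,0.08158) → ×s → (3.76674,0.12297) → (3.77,0.12)
v3: (-5,1) → rotate → (-3.52218,3.68703) → ×s → (-5.30969,5.55820) → (-5.31,5.56)

Cross-section at z=3.5: (-9.20,0.00) (3.77,0.12) (-5.31,5.56)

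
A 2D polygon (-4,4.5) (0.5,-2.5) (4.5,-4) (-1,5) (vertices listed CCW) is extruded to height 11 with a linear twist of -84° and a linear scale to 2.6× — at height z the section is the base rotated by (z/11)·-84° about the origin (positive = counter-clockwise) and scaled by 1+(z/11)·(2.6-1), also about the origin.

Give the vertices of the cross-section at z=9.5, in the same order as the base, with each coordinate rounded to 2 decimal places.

Cross-section at z=9.5: (7.37,12.30) (-5.32,-2.92) (-5.87,-13.08) (10.65,5.84)

t = z/height = 9.5/11 = 0.863636
s = 1 + (scale-1)·z/height = 1 + (2.6-1)·9.5/11 = 2.381818
θ = twist·z/height = -84°·9.5/11 = -72.5455° = -1.266157 rad
cos θ = 0.299949, sin θ = -0.953955 (intermediates below are computed at full precision and shown rounded to 5 d.p.)
v1: (-4,4.5) → rotate → (3.09300,5.16559) → ×s → (7.36697,12.30350) → (7.37,12.30)
v2: (0.5,-2.5) → rotate → (-2.23491,-1.22685) → ×s → (-5.32316,-2.92213) → (-5.32,-2.92)
v3: (4.5,-4) → rotate → (-2.46605,-5.49259) → ×s → (-5.87368,-13.08236) → (-5.87,-13.08)
v4: (-1,5) → rotate → (4.46983,2.45370) → ×s → (10.64632,5.84427) → (10.65,5.84)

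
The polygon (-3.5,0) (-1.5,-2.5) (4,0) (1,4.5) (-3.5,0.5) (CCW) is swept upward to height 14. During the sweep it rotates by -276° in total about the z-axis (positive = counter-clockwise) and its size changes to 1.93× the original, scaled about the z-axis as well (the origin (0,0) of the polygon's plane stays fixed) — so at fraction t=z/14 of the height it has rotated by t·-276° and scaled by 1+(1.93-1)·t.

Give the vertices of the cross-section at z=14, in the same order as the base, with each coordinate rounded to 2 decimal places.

t = z/height = 14/14 = 1
s = 1 + (scale-1)·z/height = 1 + (1.93-1)·14/14 = 1.930000
θ = twist·z/height = -276°·14/14 = -276.0000° = -4.817109 rad
cos θ = 0.104528, sin θ = 0.994522 (intermediates below are computed at full precision and shown rounded to 5 d.p.)
v1: (-3.5,0) → rotate → (-0.36585,-3.48083) → ×s → (-0.70609,-6.71800) → (-0.71,-6.72)
v2: (-1.5,-2.5) → rotate → (2.32951,-1.75310) → ×s → (4.49596,-3.38349) → (4.50,-3.38)
v3: (4,0) → rotate → (0.41811,3.97809) → ×s → (0.80696,7.67771) → (0.81,7.68)
v4: (1,4.5) → rotate → (-4.37082,1.46490) → ×s → (-8.43568,2.82726) → (-8.44,2.83)
v5: (-3.5,0.5) → rotate → (-0.86311,-3.42856) → ×s → (-1.66580,-6.61713) → (-1.67,-6.62)

Cross-section at z=14: (-0.71,-6.72) (4.50,-3.38) (0.81,7.68) (-8.44,2.83) (-1.67,-6.62)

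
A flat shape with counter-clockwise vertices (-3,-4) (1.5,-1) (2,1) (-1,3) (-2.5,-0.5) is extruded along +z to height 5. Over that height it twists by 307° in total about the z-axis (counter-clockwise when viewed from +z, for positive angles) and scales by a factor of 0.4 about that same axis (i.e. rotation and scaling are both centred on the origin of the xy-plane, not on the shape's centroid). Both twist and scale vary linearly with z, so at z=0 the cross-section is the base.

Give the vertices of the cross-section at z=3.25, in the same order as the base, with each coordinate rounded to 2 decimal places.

t = z/height = 3.25/5 = 0.65
s = 1 + (scale-1)·z/height = 1 + (0.4-1)·3.25/5 = 0.610000
θ = twist·z/height = 307°·3.25/5 = 199.5500° = 3.482805 rad
cos θ = -0.942350, sin θ = -0.334629 (intermediates below are computed at full precision and shown rounded to 5 d.p.)
v1: (-3,-4) → rotate → (1.48853,4.77329) → ×s → (0.90800,2.91171) → (0.91,2.91)
v2: (1.5,-1) → rotate → (-1.74815,0.44041) → ×s → (-1.06637,0.26865) → (-1.07,0.27)
v3: (2,1) → rotate → (-1.55007,-1.61161) → ×s → (-0.94554,-0.98308) → (-0.95,-0.98)
v4: (-1,3) → rotate → (1.94624,-2.49242) → ×s → (1.18721,-1.52038) → (1.19,-1.52)
v5: (-2.5,-0.5) → rotate → (2.18856,1.30775) → ×s → (1.33502,0.79773) → (1.34,0.80)

Cross-section at z=3.25: (0.91,2.91) (-1.07,0.27) (-0.95,-0.98) (1.19,-1.52) (1.34,0.80)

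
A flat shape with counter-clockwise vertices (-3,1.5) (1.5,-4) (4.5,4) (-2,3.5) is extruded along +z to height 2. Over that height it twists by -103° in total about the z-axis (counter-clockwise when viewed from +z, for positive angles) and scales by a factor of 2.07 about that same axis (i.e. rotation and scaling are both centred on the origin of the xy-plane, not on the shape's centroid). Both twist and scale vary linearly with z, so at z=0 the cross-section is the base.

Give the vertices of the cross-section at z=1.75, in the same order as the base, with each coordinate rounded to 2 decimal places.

t = z/height = 1.75/2 = 0.875
s = 1 + (scale-1)·z/height = 1 + (2.07-1)·1.75/2 = 1.936250
θ = twist·z/height = -103°·1.75/2 = -90.1250° = -1.572978 rad
cos θ = -0.002182, sin θ = -0.999998 (intermediates below are computed at full precision and shown rounded to 5 d.p.)
v1: (-3,1.5) → rotate → (1.50654,2.99672) → ×s → (2.91704,5.80240) → (2.92,5.80)
v2: (1.5,-4) → rotate → (-4.00326,-1.49127) → ×s → (-7.75132,-2.88747) → (-7.75,-2.89)
v3: (4.5,4) → rotate → (3.99017,-4.50872) → ×s → (7.72597,-8.73000) → (7.73,-8.73)
v4: (-2,3.5) → rotate → (3.50435,1.99236) → ×s → (6.78531,3.85771) → (6.79,3.86)

Cross-section at z=1.75: (2.92,5.80) (-7.75,-2.89) (7.73,-8.73) (6.79,3.86)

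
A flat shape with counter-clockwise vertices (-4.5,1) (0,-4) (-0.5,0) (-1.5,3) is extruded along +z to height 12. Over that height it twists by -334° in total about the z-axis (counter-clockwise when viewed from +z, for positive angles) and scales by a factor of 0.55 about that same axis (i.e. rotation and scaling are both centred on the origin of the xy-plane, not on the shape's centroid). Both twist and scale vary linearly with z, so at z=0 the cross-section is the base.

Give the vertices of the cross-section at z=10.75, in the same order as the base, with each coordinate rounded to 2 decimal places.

Cross-section at z=10.75: (-1.83,-2.05) (2.08,-1.17) (-0.15,-0.26) (-2.00,0.09)

t = z/height = 10.75/12 = 0.895833
s = 1 + (scale-1)·z/height = 1 + (0.55-1)·10.75/12 = 0.596875
θ = twist·z/height = -334°·10.75/12 = -299.2083° = -5.222171 rad
cos θ = 0.487987, sin θ = 0.872851 (intermediates below are computed at full precision and shown rounded to 5 d.p.)
v1: (-4.5,1) → rotate → (-3.06879,-3.43984) → ×s → (-1.83168,-2.05316) → (-1.83,-2.05)
v2: (0,-4) → rotate → (3.49140,-1.95195) → ×s → (2.08393,-1.16507) → (2.08,-1.17)
v3: (-0.5,0) → rotate → (-0.24399,-0.43643) → ×s → (-0.14563,-0.26049) → (-0.15,-0.26)
v4: (-1.5,3) → rotate → (-3.35053,0.15468) → ×s → (-1.99985,0.09233) → (-2.00,0.09)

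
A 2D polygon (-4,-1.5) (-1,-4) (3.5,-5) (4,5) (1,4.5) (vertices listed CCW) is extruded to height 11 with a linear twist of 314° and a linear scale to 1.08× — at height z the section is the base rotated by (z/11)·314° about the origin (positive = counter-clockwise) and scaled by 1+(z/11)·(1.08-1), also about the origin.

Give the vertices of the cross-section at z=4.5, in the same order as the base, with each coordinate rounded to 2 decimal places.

t = z/height = 4.5/11 = 0.409091
s = 1 + (scale-1)·z/height = 1 + (1.08-1)·4.5/11 = 1.032727
θ = twist·z/height = 314°·4.5/11 = 128.4545° = 2.241955 rad
cos θ = -0.621894, sin θ = 0.783102 (intermediates below are computed at full precision and shown rounded to 5 d.p.)
v1: (-4,-1.5) → rotate → (3.66223,-2.19957) → ×s → (3.78208,-2.27155) → (3.78,-2.27)
v2: (-1,-4) → rotate → (3.75430,1.70447) → ×s → (3.87717,1.76026) → (3.88,1.76)
v3: (3.5,-5) → rotate → (1.73888,5.85032) → ×s → (1.79579,6.04179) → (1.80,6.04)
v4: (4,5) → rotate → (-6.40308,0.02294) → ×s → (-6.61264,0.02369) → (-6.61,0.02)
v5: (1,4.5) → rotate → (-4.14585,-2.01542) → ×s → (-4.28153,-2.08138) → (-4.28,-2.08)

Cross-section at z=4.5: (3.78,-2.27) (3.88,1.76) (1.80,6.04) (-6.61,0.02) (-4.28,-2.08)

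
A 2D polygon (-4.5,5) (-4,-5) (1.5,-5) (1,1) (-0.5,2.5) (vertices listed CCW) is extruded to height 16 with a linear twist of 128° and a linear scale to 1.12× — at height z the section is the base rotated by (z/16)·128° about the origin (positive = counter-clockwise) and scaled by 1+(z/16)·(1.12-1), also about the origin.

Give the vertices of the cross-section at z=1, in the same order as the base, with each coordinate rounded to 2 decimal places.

t = z/height = 1/16 = 0.0625
s = 1 + (scale-1)·z/height = 1 + (1.12-1)·1/16 = 1.007500
θ = twist·z/height = 128°·1/16 = 8.0000° = 0.139626 rad
cos θ = 0.990268, sin θ = 0.139173 (intermediates below are computed at full precision and shown rounded to 5 d.p.)
v1: (-4.5,5) → rotate → (-5.15207,4.32506) → ×s → (-5.19071,4.35750) → (-5.19,4.36)
v2: (-4,-5) → rotate → (-3.26521,-5.50803) → ×s → (-3.28970,-5.54934) → (-3.29,-5.55)
v3: (1.5,-5) → rotate → (2.18127,-4.74258) → ×s → (2.19763,-4.77815) → (2.20,-4.78)
v4: (1,1) → rotate → (0.85109,1.12944) → ×s → (0.85748,1.13791) → (0.86,1.14)
v5: (-0.5,2.5) → rotate → (-0.84307,2.40608) → ×s → (-0.84939,2.42413) → (-0.85,2.42)

Cross-section at z=1: (-5.19,4.36) (-3.29,-5.55) (2.20,-4.78) (0.86,1.14) (-0.85,2.42)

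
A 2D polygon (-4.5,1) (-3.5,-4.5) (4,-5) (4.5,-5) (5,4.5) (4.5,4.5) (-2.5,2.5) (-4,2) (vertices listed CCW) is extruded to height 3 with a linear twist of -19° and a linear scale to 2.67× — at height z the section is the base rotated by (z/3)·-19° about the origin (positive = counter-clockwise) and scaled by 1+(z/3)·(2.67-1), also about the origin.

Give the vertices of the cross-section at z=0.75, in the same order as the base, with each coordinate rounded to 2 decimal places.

t = z/height = 0.75/3 = 0.25
s = 1 + (scale-1)·z/height = 1 + (2.67-1)·0.75/3 = 1.417500
θ = twist·z/height = -19°·0.75/3 = -4.7500° = -0.082903 rad
cos θ = 0.996566, sin θ = -0.082808 (intermediates below are computed at full precision and shown rounded to 5 d.p.)
v1: (-4.5,1) → rotate → (-4.40174,1.36920) → ×s → (-6.23946,1.94084) → (-6.24,1.94)
v2: (-3.5,-4.5) → rotate → (-3.86062,-4.19472) → ×s → (-5.47242,-5.94601) → (-5.47,-5.95)
v3: (4,-5) → rotate → (3.57222,-5.31406) → ×s → (5.06362,-7.53268) → (5.06,-7.53)
v4: (4.5,-5) → rotate → (4.07050,-5.35546) → ×s → (5.76994,-7.59137) → (5.77,-7.59)
v5: (5,4.5) → rotate → (5.35546,4.07050) → ×s → (7.59137,5.76994) → (7.59,5.77)
v6: (4.5,4.5) → rotate → (4.85718,4.11191) → ×s → (6.88506,5.82863) → (6.89,5.83)
v7: (-2.5,2.5) → rotate → (-2.28439,2.69843) → ×s → (-3.23813,3.82503) → (-3.24,3.83)
v8: (-4,2) → rotate → (-3.82065,2.32436) → ×s → (-5.41577,3.29479) → (-5.42,3.29)

Cross-section at z=0.75: (-6.24,1.94) (-5.47,-5.95) (5.06,-7.53) (5.77,-7.59) (7.59,5.77) (6.89,5.83) (-3.24,3.83) (-5.42,3.29)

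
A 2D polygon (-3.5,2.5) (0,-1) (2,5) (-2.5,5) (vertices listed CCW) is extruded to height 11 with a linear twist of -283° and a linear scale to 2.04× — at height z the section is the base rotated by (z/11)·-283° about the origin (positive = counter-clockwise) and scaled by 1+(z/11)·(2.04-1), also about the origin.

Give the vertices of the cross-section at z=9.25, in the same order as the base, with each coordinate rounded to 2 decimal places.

Cross-section at z=9.25: (-0.49,-8.05) (1.59,0.99) (-9.93,-1.79) (-5.46,-8.94)

t = z/height = 9.25/11 = 0.840909
s = 1 + (scale-1)·z/height = 1 + (2.04-1)·9.25/11 = 1.874545
θ = twist·z/height = -283°·9.25/11 = -237.9773° = -4.153487 rad
cos θ = -0.530256, sin θ = 0.847838 (intermediates below are computed at full precision and shown rounded to 5 d.p.)
v1: (-3.5,2.5) → rotate → (-0.26370,-4.29307) → ×s → (-0.49432,-8.04756) → (-0.49,-8.05)
v2: (0,-1) → rotate → (0.84784,0.53026) → ×s → (1.58931,0.99399) → (1.59,0.99)
v3: (2,5) → rotate → (-5.29970,-0.95560) → ×s → (-9.93453,-1.79132) → (-9.93,-1.79)
v4: (-2.5,5) → rotate → (-2.91355,-4.77087) → ×s → (-5.46158,-8.94322) → (-5.46,-8.94)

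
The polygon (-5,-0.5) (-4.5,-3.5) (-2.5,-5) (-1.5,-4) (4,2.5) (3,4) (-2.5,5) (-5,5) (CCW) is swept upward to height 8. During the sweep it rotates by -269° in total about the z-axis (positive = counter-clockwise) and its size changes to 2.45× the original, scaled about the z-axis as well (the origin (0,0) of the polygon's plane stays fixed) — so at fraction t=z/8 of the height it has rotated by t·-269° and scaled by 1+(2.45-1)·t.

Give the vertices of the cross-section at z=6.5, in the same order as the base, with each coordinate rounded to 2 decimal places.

t = z/height = 6.5/8 = 0.8125
s = 1 + (scale-1)·z/height = 1 + (2.45-1)·6.5/8 = 2.178125
θ = twist·z/height = -269°·6.5/8 = -218.5625° = -3.814635 rad
cos θ = -0.781929, sin θ = 0.623368 (intermediates below are computed at full precision and shown rounded to 5 d.p.)
v1: (-5,-0.5) → rotate → (4.22133,-2.72588) → ×s → (9.19458,-5.93730) → (9.19,-5.94)
v2: (-4.5,-3.5) → rotate → (5.70047,-0.06841) → ×s → (12.41633,-0.14900) → (12.42,-0.15)
v3: (-2.5,-5) → rotate → (5.07166,2.35122) → ×s → (11.04671,5.12126) → (11.05,5.12)
v4: (-1.5,-4) → rotate → (3.66636,2.19266) → ×s → (7.98580,4.77589) → (7.99,4.78)
v5: (4,2.5) → rotate → (-4.68613,0.53865) → ×s → (-10.20699,1.17325) → (-10.21,1.17)
v6: (3,4) → rotate → (-4.83926,-1.25761) → ×s → (-10.54051,-2.73923) → (-10.54,-2.74)
v7: (-2.5,5) → rotate → (-1.16202,-5.46806) → ×s → (-2.53102,-11.91012) → (-2.53,-11.91)
v8: (-5,5) → rotate → (0.79280,-7.02648) → ×s → (1.72682,-15.30456) → (1.73,-15.30)

Cross-section at z=6.5: (9.19,-5.94) (12.42,-0.15) (11.05,5.12) (7.99,4.78) (-10.21,1.17) (-10.54,-2.74) (-2.53,-11.91) (1.73,-15.30)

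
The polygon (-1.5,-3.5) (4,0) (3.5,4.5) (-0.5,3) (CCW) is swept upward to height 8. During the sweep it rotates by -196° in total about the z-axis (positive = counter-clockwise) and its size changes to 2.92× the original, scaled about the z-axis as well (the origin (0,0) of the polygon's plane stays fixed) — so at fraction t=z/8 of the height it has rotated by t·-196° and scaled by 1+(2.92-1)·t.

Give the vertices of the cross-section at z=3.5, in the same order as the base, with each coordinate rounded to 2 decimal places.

Cross-section at z=3.5: (-6.63,2.28) (0.55,-7.34) (8.73,-5.81) (5.44,1.33)

t = z/height = 3.5/8 = 0.4375
s = 1 + (scale-1)·z/height = 1 + (2.92-1)·3.5/8 = 1.840000
θ = twist·z/height = -196°·3.5/8 = -85.7500° = -1.496620 rad
cos θ = 0.074108, sin θ = -0.997250 (intermediates below are computed at full precision and shown rounded to 5 d.p.)
v1: (-1.5,-3.5) → rotate → (-3.60154,1.23650) → ×s → (-6.62683,2.27515) → (-6.63,2.28)
v2: (4,0) → rotate → (0.29643,-3.98900) → ×s → (0.54544,-7.33976) → (0.55,-7.34)
v3: (3.5,4.5) → rotate → (4.74701,-3.15689) → ×s → (8.73449,-5.80867) → (8.73,-5.81)
v4: (-0.5,3) → rotate → (2.95470,0.72095) → ×s → (5.43664,1.32655) → (5.44,1.33)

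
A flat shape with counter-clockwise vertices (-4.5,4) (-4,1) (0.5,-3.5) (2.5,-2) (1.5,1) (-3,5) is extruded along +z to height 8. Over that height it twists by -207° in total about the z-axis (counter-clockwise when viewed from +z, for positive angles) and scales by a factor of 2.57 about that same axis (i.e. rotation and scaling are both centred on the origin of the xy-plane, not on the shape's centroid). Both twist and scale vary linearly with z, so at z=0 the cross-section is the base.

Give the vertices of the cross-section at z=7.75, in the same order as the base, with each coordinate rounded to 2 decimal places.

t = z/height = 7.75/8 = 0.96875
s = 1 + (scale-1)·z/height = 1 + (2.57-1)·7.75/8 = 2.520938
θ = twist·z/height = -207°·7.75/8 = -200.5313° = -3.499931 rad
cos θ = -0.936481, sin θ = 0.350718 (intermediates below are computed at full precision and shown rounded to 5 d.p.)
v1: (-4.5,4) → rotate → (2.81129,-5.32416) → ×s → (7.08709,-13.42186) → (7.09,-13.42)
v2: (-4,1) → rotate → (3.39521,-2.33935) → ×s → (8.55910,-5.89736) → (8.56,-5.90)
v3: (0.5,-3.5) → rotate → (0.75927,3.45304) → ×s → (1.91408,8.70490) → (1.91,8.70)
v4: (2.5,-2) → rotate → (-1.63977,2.74976) → ×s → (-4.13375,6.93197) → (-4.13,6.93)
v5: (1.5,1) → rotate → (-1.75544,-0.41040) → ×s → (-4.42535,-1.03460) → (-4.43,-1.03)
v6: (-3,5) → rotate → (1.05585,-5.73456) → ×s → (2.66174,-14.45647) → (2.66,-14.46)

Cross-section at z=7.75: (7.09,-13.42) (8.56,-5.90) (1.91,8.70) (-4.13,6.93) (-4.43,-1.03) (2.66,-14.46)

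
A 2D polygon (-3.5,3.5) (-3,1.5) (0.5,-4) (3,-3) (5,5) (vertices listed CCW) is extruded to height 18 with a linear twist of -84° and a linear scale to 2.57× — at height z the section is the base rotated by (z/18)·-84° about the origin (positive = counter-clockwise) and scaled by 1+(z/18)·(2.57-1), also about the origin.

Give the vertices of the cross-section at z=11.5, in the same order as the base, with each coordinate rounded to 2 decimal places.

t = z/height = 11.5/18 = 0.638889
s = 1 + (scale-1)·z/height = 1 + (2.57-1)·11.5/18 = 2.003056
θ = twist·z/height = -84°·11.5/18 = -53.6667° = -0.936660 rad
cos θ = 0.592482, sin θ = -0.805584 (intermediates below are computed at full precision and shown rounded to 5 d.p.)
v1: (-3.5,3.5) → rotate → (0.74586,4.89323) → ×s → (1.49399,9.80141) → (1.49,9.80)
v2: (-3,1.5) → rotate → (-0.56907,3.30547) → ×s → (-1.13988,6.62105) → (-1.14,6.62)
v3: (0.5,-4) → rotate → (-2.92609,-2.77272) → ×s → (-5.86113,-5.55391) → (-5.86,-5.55)
v4: (3,-3) → rotate → (-0.63931,-4.19420) → ×s → (-1.28056,-8.40121) → (-1.28,-8.40)
v5: (5,5) → rotate → (6.99033,-1.06551) → ×s → (14.00202,-2.13427) → (14.00,-2.13)

Cross-section at z=11.5: (1.49,9.80) (-1.14,6.62) (-5.86,-5.55) (-1.28,-8.40) (14.00,-2.13)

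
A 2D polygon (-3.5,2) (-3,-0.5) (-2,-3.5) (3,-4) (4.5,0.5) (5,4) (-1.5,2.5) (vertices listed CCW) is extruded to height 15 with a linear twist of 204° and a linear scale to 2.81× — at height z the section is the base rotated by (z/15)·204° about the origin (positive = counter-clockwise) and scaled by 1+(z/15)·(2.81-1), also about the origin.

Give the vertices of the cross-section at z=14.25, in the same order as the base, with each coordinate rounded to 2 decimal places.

Cross-section at z=14.25: (10.54,-3.01) (7.60,3.27) (3.01,10.54) (-10.52,8.62) (-11.56,-4.24) (-10.61,-13.81) (5.58,-5.63)

t = z/height = 14.25/15 = 0.95
s = 1 + (scale-1)·z/height = 1 + (2.81-1)·14.25/15 = 2.719500
θ = twist·z/height = 204°·14.25/15 = 193.8000° = 3.382448 rad
cos θ = -0.971134, sin θ = -0.238533 (intermediates below are computed at full precision and shown rounded to 5 d.p.)
v1: (-3.5,2) → rotate → (3.87604,-1.10740) → ×s → (10.54088,-3.01158) → (10.54,-3.01)
v2: (-3,-0.5) → rotate → (2.79414,1.20117) → ×s → (7.59865,3.26658) → (7.60,3.27)
v3: (-2,-3.5) → rotate → (1.10740,3.87604) → ×s → (3.01158,10.54088) → (3.01,10.54)
v4: (3,-4) → rotate → (-3.86754,3.16894) → ×s → (-10.51777,8.61792) → (-10.52,8.62)
v5: (4.5,0.5) → rotate → (-4.25084,-1.55897) → ×s → (-11.56015,-4.23961) → (-11.56,-4.24)
v6: (5,4) → rotate → (-3.90154,-5.07720) → ×s → (-10.61023,-13.80746) → (-10.61,-13.81)
v7: (-1.5,2.5) → rotate → (2.05304,-2.07004) → ×s → (5.58323,-5.62946) → (5.58,-5.63)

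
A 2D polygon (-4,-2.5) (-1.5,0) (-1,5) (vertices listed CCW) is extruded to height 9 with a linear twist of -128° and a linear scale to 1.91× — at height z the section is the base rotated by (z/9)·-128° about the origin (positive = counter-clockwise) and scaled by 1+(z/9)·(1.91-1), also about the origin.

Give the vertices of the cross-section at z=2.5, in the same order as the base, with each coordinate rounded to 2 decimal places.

t = z/height = 2.5/9 = 0.277778
s = 1 + (scale-1)·z/height = 1 + (1.91-1)·2.5/9 = 1.252778
θ = twist·z/height = -128°·2.5/9 = -35.5556° = -0.620562 rad
cos θ = 0.813552, sin θ = -0.581492 (intermediates below are computed at full precision and shown rounded to 5 d.p.)
v1: (-4,-2.5) → rotate → (-4.70794,0.29209) → ×s → (-5.89800,0.36592) → (-5.90,0.37)
v2: (-1.5,0) → rotate → (-1.22033,0.87224) → ×s → (-1.52880,1.09272) → (-1.53,1.09)
v3: (-1,5) → rotate → (2.09391,4.64925) → ×s → (2.62320,5.82448) → (2.62,5.82)

Cross-section at z=2.5: (-5.90,0.37) (-1.53,1.09) (2.62,5.82)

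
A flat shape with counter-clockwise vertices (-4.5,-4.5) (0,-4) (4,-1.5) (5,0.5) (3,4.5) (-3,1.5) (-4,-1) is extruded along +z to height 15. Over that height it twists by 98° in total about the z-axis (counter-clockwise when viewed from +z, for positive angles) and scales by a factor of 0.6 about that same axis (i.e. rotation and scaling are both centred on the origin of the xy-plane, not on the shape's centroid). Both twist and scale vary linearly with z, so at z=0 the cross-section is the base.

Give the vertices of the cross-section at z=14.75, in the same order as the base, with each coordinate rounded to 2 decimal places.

Cross-section at z=14.75: (3.02,-2.41) (2.41,0.27) (0.64,2.51) (-0.64,2.98) (-2.91,1.51) (-0.70,-1.91) (0.87,-2.34)

t = z/height = 14.75/15 = 0.983333
s = 1 + (scale-1)·z/height = 1 + (0.6-1)·14.75/15 = 0.606667
θ = twist·z/height = 98°·14.75/15 = 96.3667° = 1.681916 rad
cos θ = -0.110891, sin θ = 0.993833 (intermediates below are computed at full precision and shown rounded to 5 d.p.)
v1: (-4.5,-4.5) → rotate → (4.97126,-3.97324) → ×s → (3.01589,-2.41043) → (3.02,-2.41)
v2: (0,-4) → rotate → (3.97533,0.44356) → ×s → (2.41170,0.26909) → (2.41,0.27)
v3: (4,-1.5) → rotate → (1.04719,4.14167) → ×s → (0.63529,2.51261) → (0.64,2.51)
v4: (5,0.5) → rotate → (-1.05137,4.91372) → ×s → (-0.63783,2.98099) → (-0.64,2.98)
v5: (3,4.5) → rotate → (-4.80492,2.48249) → ×s → (-2.91498,1.50604) → (-2.91,1.51)
v6: (-3,1.5) → rotate → (-1.15808,-3.14783) → ×s → (-0.70257,-1.90969) → (-0.70,-1.91)
v7: (-4,-1) → rotate → (1.43740,-3.86444) → ×s → (0.87202,-2.34443) → (0.87,-2.34)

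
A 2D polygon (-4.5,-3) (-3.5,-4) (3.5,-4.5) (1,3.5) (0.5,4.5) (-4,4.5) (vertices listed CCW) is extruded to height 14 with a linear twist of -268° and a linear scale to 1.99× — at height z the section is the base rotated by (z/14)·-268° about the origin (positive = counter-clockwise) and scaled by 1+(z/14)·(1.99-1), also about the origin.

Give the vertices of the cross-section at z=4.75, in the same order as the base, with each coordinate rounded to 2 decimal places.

Cross-section at z=4.75: (-3.91,6.08) (-5.27,4.76) (-6.09,-4.58) (4.65,-1.41) (6.00,-0.77) (6.10,5.25)

t = z/height = 4.75/14 = 0.339286
s = 1 + (scale-1)·z/height = 1 + (1.99-1)·4.75/14 = 1.335893
θ = twist·z/height = -268°·4.75/14 = -90.9286° = -1.587003 rad
cos θ = -0.016206, sin θ = -0.999869 (intermediates below are computed at full precision and shown rounded to 5 d.p.)
v1: (-4.5,-3) → rotate → (-2.92668,4.54803) → ×s → (-3.90973,6.07568) → (-3.91,6.08)
v2: (-3.5,-4) → rotate → (-3.94275,3.56436) → ×s → (-5.26710,4.76161) → (-5.27,4.76)
v3: (3.5,-4.5) → rotate → (-4.55613,-3.42661) → ×s → (-6.08650,-4.57759) → (-6.09,-4.58)
v4: (1,3.5) → rotate → (3.48333,-1.05659) → ×s → (4.65336,-1.41149) → (4.65,-1.41)
v5: (0.5,4.5) → rotate → (4.49131,-0.57286) → ×s → (5.99990,-0.76528) → (6.00,-0.77)
v6: (-4,4.5) → rotate → (4.56423,3.92655) → ×s → (6.09733,5.24545) → (6.10,5.25)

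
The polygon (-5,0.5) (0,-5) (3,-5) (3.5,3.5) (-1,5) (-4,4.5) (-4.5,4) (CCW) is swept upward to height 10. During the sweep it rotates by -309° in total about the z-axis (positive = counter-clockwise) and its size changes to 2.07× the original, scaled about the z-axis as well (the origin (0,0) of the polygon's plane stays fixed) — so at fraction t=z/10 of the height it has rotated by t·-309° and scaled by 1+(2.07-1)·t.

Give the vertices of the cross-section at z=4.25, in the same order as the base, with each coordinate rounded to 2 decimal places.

t = z/height = 4.25/10 = 0.425
s = 1 + (scale-1)·z/height = 1 + (2.07-1)·4.25/10 = 1.454750
θ = twist·z/height = -309°·4.25/10 = -131.3250° = -2.292054 rad
cos θ = -0.660329, sin θ = -0.750976 (intermediates below are computed at full precision and shown rounded to 5 d.p.)
v1: (-5,0.5) → rotate → (3.67714,3.42472) → ×s → (5.34931,4.98211) → (5.35,4.98)
v2: (0,-5) → rotate → (-3.75488,3.30165) → ×s → (-5.46241,4.80307) → (-5.46,4.80)
v3: (3,-5) → rotate → (-5.73587,1.04872) → ×s → (-8.34425,1.52562) → (-8.34,1.53)
v4: (3.5,3.5) → rotate → (0.31726,-4.93957) → ×s → (0.46154,-7.18584) → (0.46,-7.19)
v5: (-1,5) → rotate → (4.41521,-2.55067) → ×s → (6.42303,-3.71059) → (6.42,-3.71)
v6: (-4,4.5) → rotate → (6.02071,0.03242) → ×s → (8.75863,0.04717) → (8.76,0.05)
v7: (-4.5,4) → rotate → (5.97539,0.73807) → ×s → (8.69269,1.07371) → (8.69,1.07)

Cross-section at z=4.25: (5.35,4.98) (-5.46,4.80) (-8.34,1.53) (0.46,-7.19) (6.42,-3.71) (8.76,0.05) (8.69,1.07)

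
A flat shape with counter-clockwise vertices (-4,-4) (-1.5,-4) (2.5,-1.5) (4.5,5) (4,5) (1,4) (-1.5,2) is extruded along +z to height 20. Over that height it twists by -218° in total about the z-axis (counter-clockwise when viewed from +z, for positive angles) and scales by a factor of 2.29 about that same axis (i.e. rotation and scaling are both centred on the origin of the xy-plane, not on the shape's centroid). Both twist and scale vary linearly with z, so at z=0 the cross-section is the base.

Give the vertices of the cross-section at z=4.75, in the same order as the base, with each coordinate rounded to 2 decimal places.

Cross-section at z=4.75: (-7.34,0.87) (-5.32,-1.69) (0.48,-3.78) (8.77,-0.58) (8.36,-0.06) (4.91,2.21) (0.84,3.16)

t = z/height = 4.75/20 = 0.2375
s = 1 + (scale-1)·z/height = 1 + (2.29-1)·4.75/20 = 1.306375
θ = twist·z/height = -218°·4.75/20 = -51.7750° = -0.903644 rad
cos θ = 0.618751, sin θ = -0.785587 (intermediates below are computed at full precision and shown rounded to 5 d.p.)
v1: (-4,-4) → rotate → (-5.61735,0.66734) → ×s → (-7.33837,0.87180) → (-7.34,0.87)
v2: (-1.5,-4) → rotate → (-4.07047,-1.29662) → ×s → (-5.31757,-1.69388) → (-5.32,-1.69)
v3: (2.5,-1.5) → rotate → (0.36850,-2.89209) → ×s → (0.48140,-3.77816) → (0.48,-3.78)
v4: (4.5,5) → rotate → (6.71232,-0.44139) → ×s → (8.76880,-0.57661) → (8.77,-0.58)
v5: (4,5) → rotate → (6.40294,-0.04859) → ×s → (8.36464,-0.06348) → (8.36,-0.06)
v6: (1,4) → rotate → (3.76110,1.68942) → ×s → (4.91341,2.20701) → (4.91,2.21)
v7: (-1.5,2) → rotate → (0.64305,2.41588) → ×s → (0.84006,3.15605) → (0.84,3.16)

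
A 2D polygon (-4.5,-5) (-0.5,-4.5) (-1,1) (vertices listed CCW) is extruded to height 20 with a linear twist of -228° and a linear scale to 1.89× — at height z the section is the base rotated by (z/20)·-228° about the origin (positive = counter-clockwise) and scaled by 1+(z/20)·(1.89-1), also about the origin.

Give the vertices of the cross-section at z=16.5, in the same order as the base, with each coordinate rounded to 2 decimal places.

t = z/height = 16.5/20 = 0.825
s = 1 + (scale-1)·z/height = 1 + (1.89-1)·16.5/20 = 1.734250
θ = twist·z/height = -228°·16.5/20 = -188.1000° = -3.282964 rad
cos θ = -0.990024, sin θ = 0.140901 (intermediates below are computed at full precision and shown rounded to 5 d.p.)
v1: (-4.5,-5) → rotate → (5.15961,4.31606) → ×s → (8.94806,7.48513) → (8.95,7.49)
v2: (-0.5,-4.5) → rotate → (1.12907,4.38466) → ×s → (1.95809,7.60409) → (1.96,7.60)
v3: (-1,1) → rotate → (0.84912,-1.13092) → ×s → (1.47259,-1.96131) → (1.47,-1.96)

Cross-section at z=16.5: (8.95,7.49) (1.96,7.60) (1.47,-1.96)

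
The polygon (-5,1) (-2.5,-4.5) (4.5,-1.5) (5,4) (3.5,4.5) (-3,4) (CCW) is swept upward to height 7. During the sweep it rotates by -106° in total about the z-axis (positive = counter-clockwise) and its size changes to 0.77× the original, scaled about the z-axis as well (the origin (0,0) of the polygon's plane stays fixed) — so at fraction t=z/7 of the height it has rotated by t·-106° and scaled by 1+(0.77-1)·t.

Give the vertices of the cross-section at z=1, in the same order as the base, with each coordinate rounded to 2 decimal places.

t = z/height = 1/7 = 0.142857
s = 1 + (scale-1)·z/height = 1 + (0.77-1)·1/7 = 0.967143
θ = twist·z/height = -106°·1/7 = -15.1429° = -0.264293 rad
cos θ = 0.965278, sin θ = -0.261227 (intermediates below are computed at full precision and shown rounded to 5 d.p.)
v1: (-5,1) → rotate → (-4.56516,2.27141) → ×s → (-4.41516,2.19678) → (-4.42,2.20)
v2: (-2.5,-4.5) → rotate → (-3.58871,-3.69068) → ×s → (-3.47080,-3.56942) → (-3.47,-3.57)
v3: (4.5,-1.5) → rotate → (3.95191,-2.62344) → ×s → (3.82206,-2.53724) → (3.82,-2.54)
v4: (5,4) → rotate → (5.87129,2.55498) → ×s → (5.67838,2.47103) → (5.68,2.47)
v5: (3.5,4.5) → rotate → (4.55399,3.42946) → ×s → (4.40436,3.31677) → (4.40,3.32)
v6: (-3,4) → rotate → (-1.85093,4.64479) → ×s → (-1.79011,4.49218) → (-1.79,4.49)

Cross-section at z=1: (-4.42,2.20) (-3.47,-3.57) (3.82,-2.54) (5.68,2.47) (4.40,3.32) (-1.79,4.49)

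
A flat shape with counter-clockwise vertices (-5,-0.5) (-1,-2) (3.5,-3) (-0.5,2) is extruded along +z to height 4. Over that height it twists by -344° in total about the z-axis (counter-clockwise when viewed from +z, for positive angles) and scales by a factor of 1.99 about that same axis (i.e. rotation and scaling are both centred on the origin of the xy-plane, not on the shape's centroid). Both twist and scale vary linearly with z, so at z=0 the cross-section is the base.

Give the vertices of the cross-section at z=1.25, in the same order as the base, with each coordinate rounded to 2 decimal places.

t = z/height = 1.25/4 = 0.3125
s = 1 + (scale-1)·z/height = 1 + (1.99-1)·1.25/4 = 1.309375
θ = twist·z/height = -344°·1.25/4 = -107.5000° = -1.876229 rad
cos θ = -0.300706, sin θ = -0.953717 (intermediates below are computed at full precision and shown rounded to 5 d.p.)
v1: (-5,-0.5) → rotate → (1.02667,4.91894) → ×s → (1.34430,6.44073) → (1.34,6.44)
v2: (-1,-2) → rotate → (-1.60673,1.55513) → ×s → (-2.10381,2.03625) → (-2.10,2.04)
v3: (3.5,-3) → rotate → (-3.91362,-2.43589) → ×s → (-5.12440,-3.18950) → (-5.12,-3.19)
v4: (-0.5,2) → rotate → (2.05779,-0.12455) → ×s → (2.69441,-0.16309) → (2.69,-0.16)

Cross-section at z=1.25: (1.34,6.44) (-2.10,2.04) (-5.12,-3.19) (2.69,-0.16)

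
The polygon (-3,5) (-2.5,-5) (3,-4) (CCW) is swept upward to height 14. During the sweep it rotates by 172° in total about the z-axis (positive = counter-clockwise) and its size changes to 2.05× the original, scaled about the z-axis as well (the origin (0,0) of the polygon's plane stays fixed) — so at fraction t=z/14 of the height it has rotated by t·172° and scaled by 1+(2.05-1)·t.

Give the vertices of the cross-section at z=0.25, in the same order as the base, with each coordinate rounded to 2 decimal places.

t = z/height = 0.25/14 = 0.0178571
s = 1 + (scale-1)·z/height = 1 + (2.05-1)·0.25/14 = 1.018750
θ = twist·z/height = 172°·0.25/14 = 3.0714° = 0.053607 rad
cos θ = 0.998564, sin θ = 0.053581 (intermediates below are computed at full precision and shown rounded to 5 d.p.)
v1: (-3,5) → rotate → (-3.26359,4.83207) → ×s → (-3.32479,4.92268) → (-3.32,4.92)
v2: (-2.5,-5) → rotate → (-2.22850,-5.12677) → ×s → (-2.27029,-5.22290) → (-2.27,-5.22)
v3: (3,-4) → rotate → (3.21001,-3.83351) → ×s → (3.27020,-3.90539) → (3.27,-3.91)

Cross-section at z=0.25: (-3.32,4.92) (-2.27,-5.22) (3.27,-3.91)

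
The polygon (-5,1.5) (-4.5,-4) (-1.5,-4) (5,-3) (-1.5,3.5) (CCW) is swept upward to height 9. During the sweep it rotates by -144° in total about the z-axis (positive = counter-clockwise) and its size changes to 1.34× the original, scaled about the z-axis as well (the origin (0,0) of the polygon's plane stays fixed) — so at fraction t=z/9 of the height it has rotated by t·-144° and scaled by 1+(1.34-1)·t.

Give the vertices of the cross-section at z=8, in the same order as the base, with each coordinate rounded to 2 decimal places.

Cross-section at z=8: (5.55,3.93) (-0.50,7.82) (-2.90,4.75) (-7.09,-2.73) (4.79,-1.27)

t = z/height = 8/9 = 0.888889
s = 1 + (scale-1)·z/height = 1 + (1.34-1)·8/9 = 1.302222
θ = twist·z/height = -144°·8/9 = -128.0000° = -2.234021 rad
cos θ = -0.615661, sin θ = -0.788011 (intermediates below are computed at full precision and shown rounded to 5 d.p.)
v1: (-5,1.5) → rotate → (4.26032,3.01656) → ×s → (5.54789,3.92823) → (5.55,3.93)
v2: (-4.5,-4) → rotate → (-0.38157,6.00869) → ×s → (-0.49688,7.82466) → (-0.50,7.82)
v3: (-1.5,-4) → rotate → (-2.22855,3.64466) → ×s → (-2.90207,4.74616) → (-2.90,4.75)
v4: (5,-3) → rotate → (-5.44234,-2.09307) → ×s → (-7.08714,-2.72564) → (-7.09,-2.73)
v5: (-1.5,3.5) → rotate → (3.68153,-0.97280) → ×s → (4.79417,-1.26680) → (4.79,-1.27)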